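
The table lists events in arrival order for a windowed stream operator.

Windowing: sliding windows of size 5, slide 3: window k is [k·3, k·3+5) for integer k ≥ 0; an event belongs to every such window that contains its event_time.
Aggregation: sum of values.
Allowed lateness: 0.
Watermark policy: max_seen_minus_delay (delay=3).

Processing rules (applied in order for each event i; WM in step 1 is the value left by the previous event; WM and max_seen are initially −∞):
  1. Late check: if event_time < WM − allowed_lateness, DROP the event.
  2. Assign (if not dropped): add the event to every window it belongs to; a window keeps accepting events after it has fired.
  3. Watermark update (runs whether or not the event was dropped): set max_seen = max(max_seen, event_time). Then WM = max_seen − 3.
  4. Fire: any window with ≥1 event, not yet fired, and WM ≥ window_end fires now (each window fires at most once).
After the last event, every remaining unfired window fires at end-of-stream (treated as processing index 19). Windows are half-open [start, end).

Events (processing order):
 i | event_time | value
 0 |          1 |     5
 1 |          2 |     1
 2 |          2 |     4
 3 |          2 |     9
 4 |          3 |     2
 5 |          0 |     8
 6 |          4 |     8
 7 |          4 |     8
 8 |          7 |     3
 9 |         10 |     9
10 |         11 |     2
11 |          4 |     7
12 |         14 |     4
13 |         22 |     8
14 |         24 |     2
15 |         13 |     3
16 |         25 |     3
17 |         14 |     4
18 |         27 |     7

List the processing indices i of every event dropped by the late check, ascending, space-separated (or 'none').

11 15 17

i=0 t=1 v=5: → [0,5); WM=-2
i=1 t=2 v=1: → [0,5); WM=-1
i=2 t=2 v=4: → [0,5); WM=-1
i=3 t=2 v=9: → [0,5); WM=-1
i=4 t=3 v=2: → [3,8),[0,5); WM=0
i=5 t=0 v=8: → [0,5); WM=0
i=6 t=4 v=8: → [3,8),[0,5); WM=1
i=7 t=4 v=8: → [3,8),[0,5); WM=1
i=8 t=7 v=3: → [6,11),[3,8); WM=4
i=9 t=10 v=9: → [9,14),[6,11); WM=7; [0,5) fires=45
i=10 t=11 v=2: → [9,14); WM=8; [3,8) fires=21
i=11 t=4 v=7: DROP (t<8-0); WM=8
i=12 t=14 v=4: → [12,17); WM=11; [6,11) fires=12
i=13 t=22 v=8: → [21,26),[18,23); WM=19; [9,14) fires=11 [12,17) fires=4
i=14 t=24 v=2: → [24,29),[21,26); WM=21
i=15 t=13 v=3: DROP (t<21-0); WM=21
i=16 t=25 v=3: → [24,29),[21,26); WM=22
i=17 t=14 v=4: DROP (t<22-0); WM=22
i=18 t=27 v=7: → [27,32),[24,29); WM=24; [18,23) fires=8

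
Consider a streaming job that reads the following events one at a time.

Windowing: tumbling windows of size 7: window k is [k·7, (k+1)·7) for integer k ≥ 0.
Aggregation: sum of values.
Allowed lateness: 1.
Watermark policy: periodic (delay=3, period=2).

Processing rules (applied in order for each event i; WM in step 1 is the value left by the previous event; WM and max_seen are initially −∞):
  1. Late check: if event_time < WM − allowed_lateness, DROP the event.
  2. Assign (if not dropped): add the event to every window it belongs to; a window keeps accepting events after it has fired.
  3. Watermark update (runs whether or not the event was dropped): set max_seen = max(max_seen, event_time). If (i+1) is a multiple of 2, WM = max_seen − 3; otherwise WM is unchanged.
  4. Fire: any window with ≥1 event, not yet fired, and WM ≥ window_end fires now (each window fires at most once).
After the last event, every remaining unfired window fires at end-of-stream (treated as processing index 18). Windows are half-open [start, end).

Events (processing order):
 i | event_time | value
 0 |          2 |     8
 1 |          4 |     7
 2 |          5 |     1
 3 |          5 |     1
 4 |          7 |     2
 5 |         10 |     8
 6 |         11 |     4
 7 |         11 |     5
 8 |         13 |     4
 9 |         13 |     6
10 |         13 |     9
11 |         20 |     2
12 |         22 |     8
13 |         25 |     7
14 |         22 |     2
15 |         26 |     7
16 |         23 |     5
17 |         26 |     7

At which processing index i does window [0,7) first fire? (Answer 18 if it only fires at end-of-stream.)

i=0 t=2 v=8: → [0,7); WM=−∞
i=1 t=4 v=7: → [0,7); WM=1
i=2 t=5 v=1: → [0,7); WM=1
i=3 t=5 v=1: → [0,7); WM=2
i=4 t=7 v=2: → [7,14); WM=2
i=5 t=10 v=8: → [7,14); WM=7; [0,7) fires=17
i=6 t=11 v=4: → [7,14); WM=7
i=7 t=11 v=5: → [7,14); WM=8
i=8 t=13 v=4: → [7,14); WM=8
i=9 t=13 v=6: → [7,14); WM=10
i=10 t=13 v=9: → [7,14); WM=10
i=11 t=20 v=2: → [14,21); WM=17; [7,14) fires=38
i=12 t=22 v=8: → [21,28); WM=17
i=13 t=25 v=7: → [21,28); WM=22; [14,21) fires=2
i=14 t=22 v=2: → [21,28); WM=22
i=15 t=26 v=7: → [21,28); WM=23
i=16 t=23 v=5: → [21,28); WM=23
i=17 t=26 v=7: → [21,28); WM=23

5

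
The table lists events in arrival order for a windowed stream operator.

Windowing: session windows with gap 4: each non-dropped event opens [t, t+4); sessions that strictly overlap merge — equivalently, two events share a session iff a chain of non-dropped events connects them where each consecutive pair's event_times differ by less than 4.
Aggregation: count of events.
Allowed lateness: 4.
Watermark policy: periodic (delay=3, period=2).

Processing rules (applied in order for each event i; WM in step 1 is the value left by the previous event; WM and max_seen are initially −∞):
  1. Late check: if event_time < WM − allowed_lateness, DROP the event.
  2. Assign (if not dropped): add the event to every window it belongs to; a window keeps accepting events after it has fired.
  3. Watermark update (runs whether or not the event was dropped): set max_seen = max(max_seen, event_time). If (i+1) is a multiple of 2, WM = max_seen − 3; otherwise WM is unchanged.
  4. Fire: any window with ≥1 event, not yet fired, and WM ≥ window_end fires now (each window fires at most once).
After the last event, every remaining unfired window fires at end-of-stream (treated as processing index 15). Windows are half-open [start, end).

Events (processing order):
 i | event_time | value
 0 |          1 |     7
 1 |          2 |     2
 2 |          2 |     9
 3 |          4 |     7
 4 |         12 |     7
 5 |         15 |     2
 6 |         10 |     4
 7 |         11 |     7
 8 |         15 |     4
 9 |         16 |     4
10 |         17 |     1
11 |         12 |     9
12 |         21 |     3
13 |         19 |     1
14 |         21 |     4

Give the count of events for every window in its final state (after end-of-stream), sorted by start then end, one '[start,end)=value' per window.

[1,8)=4 [10,25)=11

i=0 t=1 v=7: → [1,5); WM=−∞
i=1 t=2 v=2: → [1,6); WM=-1
i=2 t=2 v=9: → [1,6); WM=-1
i=3 t=4 v=7: → [1,8); WM=1
i=4 t=12 v=7: → [12,16); WM=1
i=5 t=15 v=2: → [12,19); WM=12
i=6 t=10 v=4: → [10,19); WM=12
i=7 t=11 v=7: → [10,19); WM=12
i=8 t=15 v=4: → [10,19); WM=12
i=9 t=16 v=4: → [10,20); WM=13
i=10 t=17 v=1: → [10,21); WM=13
i=11 t=12 v=9: → [10,21); WM=14
i=12 t=21 v=3: → [21,25); WM=14
i=13 t=19 v=1: → [10,25); WM=18
i=14 t=21 v=4: → [10,25); WM=18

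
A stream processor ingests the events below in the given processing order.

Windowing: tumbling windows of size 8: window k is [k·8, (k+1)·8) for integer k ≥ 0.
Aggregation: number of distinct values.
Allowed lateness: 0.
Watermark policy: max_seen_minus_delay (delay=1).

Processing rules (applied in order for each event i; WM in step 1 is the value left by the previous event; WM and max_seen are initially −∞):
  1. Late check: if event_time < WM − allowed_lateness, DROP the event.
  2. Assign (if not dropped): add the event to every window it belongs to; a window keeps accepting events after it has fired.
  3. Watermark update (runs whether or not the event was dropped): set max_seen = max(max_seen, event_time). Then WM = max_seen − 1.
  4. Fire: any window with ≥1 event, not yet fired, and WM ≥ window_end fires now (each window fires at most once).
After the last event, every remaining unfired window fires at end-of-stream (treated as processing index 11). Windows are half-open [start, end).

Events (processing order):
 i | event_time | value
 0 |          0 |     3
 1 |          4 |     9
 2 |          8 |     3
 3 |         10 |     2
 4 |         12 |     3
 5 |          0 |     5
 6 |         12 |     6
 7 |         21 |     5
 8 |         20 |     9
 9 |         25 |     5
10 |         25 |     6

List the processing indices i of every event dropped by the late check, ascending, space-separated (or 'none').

5

i=0 t=0 v=3: → [0,8); WM=-1
i=1 t=4 v=9: → [0,8); WM=3
i=2 t=8 v=3: → [8,16); WM=7
i=3 t=10 v=2: → [8,16); WM=9; [0,8) fires=2
i=4 t=12 v=3: → [8,16); WM=11
i=5 t=0 v=5: DROP (t<11-0); WM=11
i=6 t=12 v=6: → [8,16); WM=11
i=7 t=21 v=5: → [16,24); WM=20; [8,16) fires=3
i=8 t=20 v=9: → [16,24); WM=20
i=9 t=25 v=5: → [24,32); WM=24; [16,24) fires=2
i=10 t=25 v=6: → [24,32); WM=24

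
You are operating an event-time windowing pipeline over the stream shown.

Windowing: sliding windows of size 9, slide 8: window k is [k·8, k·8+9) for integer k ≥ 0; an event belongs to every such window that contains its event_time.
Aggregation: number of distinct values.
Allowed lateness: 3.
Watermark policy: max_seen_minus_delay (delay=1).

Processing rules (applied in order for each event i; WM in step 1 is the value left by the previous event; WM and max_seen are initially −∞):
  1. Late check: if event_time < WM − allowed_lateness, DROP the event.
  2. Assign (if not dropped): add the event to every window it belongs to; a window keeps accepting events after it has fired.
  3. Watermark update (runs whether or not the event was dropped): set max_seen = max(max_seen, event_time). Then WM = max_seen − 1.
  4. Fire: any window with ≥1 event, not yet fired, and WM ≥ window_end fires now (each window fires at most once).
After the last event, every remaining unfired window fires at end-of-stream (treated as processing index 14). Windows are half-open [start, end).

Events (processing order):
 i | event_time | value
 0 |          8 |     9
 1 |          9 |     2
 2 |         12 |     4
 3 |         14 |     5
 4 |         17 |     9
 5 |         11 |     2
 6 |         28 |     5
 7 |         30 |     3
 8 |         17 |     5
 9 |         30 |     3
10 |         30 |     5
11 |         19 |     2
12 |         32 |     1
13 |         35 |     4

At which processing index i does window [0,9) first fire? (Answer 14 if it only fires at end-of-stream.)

2

i=0 t=8 v=9: → [8,17),[0,9); WM=7
i=1 t=9 v=2: → [8,17); WM=8
i=2 t=12 v=4: → [8,17); WM=11; [0,9) fires=1
i=3 t=14 v=5: → [8,17); WM=13
i=4 t=17 v=9: → [16,25); WM=16
i=5 t=11 v=2: DROP (t<16-3); WM=16
i=6 t=28 v=5: → [24,33); WM=27; [8,17) fires=4 [16,25) fires=1
i=7 t=30 v=3: → [24,33); WM=29
i=8 t=17 v=5: DROP (t<29-3); WM=29
i=9 t=30 v=3: → [24,33); WM=29
i=10 t=30 v=5: → [24,33); WM=29
i=11 t=19 v=2: DROP (t<29-3); WM=29
i=12 t=32 v=1: → [32,41),[24,33); WM=31
i=13 t=35 v=4: → [32,41); WM=34; [24,33) fires=3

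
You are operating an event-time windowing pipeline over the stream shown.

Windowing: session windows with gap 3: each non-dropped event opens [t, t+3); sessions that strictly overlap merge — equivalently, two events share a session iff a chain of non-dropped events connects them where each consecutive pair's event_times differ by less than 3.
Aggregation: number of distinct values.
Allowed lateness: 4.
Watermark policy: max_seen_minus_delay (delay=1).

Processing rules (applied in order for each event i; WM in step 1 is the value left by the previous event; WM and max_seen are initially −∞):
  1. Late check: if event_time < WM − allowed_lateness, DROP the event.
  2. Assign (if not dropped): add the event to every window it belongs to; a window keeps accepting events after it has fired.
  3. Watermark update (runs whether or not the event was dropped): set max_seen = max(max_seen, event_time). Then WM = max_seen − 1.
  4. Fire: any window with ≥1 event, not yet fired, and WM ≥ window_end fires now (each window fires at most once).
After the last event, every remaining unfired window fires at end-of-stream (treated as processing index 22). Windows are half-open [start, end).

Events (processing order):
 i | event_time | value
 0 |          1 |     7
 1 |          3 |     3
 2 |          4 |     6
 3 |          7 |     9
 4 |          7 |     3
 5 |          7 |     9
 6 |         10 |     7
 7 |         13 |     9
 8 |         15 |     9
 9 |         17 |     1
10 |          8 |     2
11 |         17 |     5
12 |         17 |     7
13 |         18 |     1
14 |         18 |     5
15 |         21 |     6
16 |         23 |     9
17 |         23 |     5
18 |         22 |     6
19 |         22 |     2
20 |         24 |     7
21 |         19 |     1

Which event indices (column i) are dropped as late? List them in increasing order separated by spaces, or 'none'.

i=0 t=1 v=7: → [1,4); WM=0
i=1 t=3 v=3: → [1,6); WM=2
i=2 t=4 v=6: → [1,7); WM=3
i=3 t=7 v=9: → [7,10); WM=6
i=4 t=7 v=3: → [7,10); WM=6
i=5 t=7 v=9: → [7,10); WM=6
i=6 t=10 v=7: → [10,13); WM=9
i=7 t=13 v=9: → [13,16); WM=12
i=8 t=15 v=9: → [13,18); WM=14
i=9 t=17 v=1: → [13,20); WM=16
i=10 t=8 v=2: DROP (t<16-4); WM=16
i=11 t=17 v=5: → [13,20); WM=16
i=12 t=17 v=7: → [13,20); WM=16
i=13 t=18 v=1: → [13,21); WM=17
i=14 t=18 v=5: → [13,21); WM=17
i=15 t=21 v=6: → [21,24); WM=20
i=16 t=23 v=9: → [21,26); WM=22
i=17 t=23 v=5: → [21,26); WM=22
i=18 t=22 v=6: → [21,26); WM=22
i=19 t=22 v=2: → [21,26); WM=22
i=20 t=24 v=7: → [21,27); WM=23
i=21 t=19 v=1: → [13,27); WM=23

10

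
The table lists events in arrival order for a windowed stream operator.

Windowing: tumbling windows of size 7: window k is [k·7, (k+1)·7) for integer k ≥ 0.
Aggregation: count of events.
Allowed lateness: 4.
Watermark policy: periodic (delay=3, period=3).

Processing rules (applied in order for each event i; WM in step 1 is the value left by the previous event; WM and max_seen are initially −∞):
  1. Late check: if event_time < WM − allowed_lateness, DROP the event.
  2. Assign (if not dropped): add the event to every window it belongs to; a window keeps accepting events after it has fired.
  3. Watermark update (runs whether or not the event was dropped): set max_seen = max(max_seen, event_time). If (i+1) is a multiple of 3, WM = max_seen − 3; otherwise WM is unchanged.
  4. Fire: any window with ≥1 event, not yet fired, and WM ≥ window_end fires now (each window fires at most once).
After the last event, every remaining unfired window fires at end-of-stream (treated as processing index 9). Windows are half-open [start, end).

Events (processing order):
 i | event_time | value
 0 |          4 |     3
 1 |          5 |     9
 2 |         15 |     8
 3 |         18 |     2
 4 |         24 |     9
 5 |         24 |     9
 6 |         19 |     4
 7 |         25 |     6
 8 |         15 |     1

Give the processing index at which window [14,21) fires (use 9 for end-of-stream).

5

i=0 t=4 v=3: → [0,7); WM=−∞
i=1 t=5 v=9: → [0,7); WM=−∞
i=2 t=15 v=8: → [14,21); WM=12; [0,7) fires=2
i=3 t=18 v=2: → [14,21); WM=12
i=4 t=24 v=9: → [21,28); WM=12
i=5 t=24 v=9: → [21,28); WM=21; [14,21) fires=2
i=6 t=19 v=4: → [14,21); WM=21
i=7 t=25 v=6: → [21,28); WM=21
i=8 t=15 v=1: DROP (t<21-4); WM=22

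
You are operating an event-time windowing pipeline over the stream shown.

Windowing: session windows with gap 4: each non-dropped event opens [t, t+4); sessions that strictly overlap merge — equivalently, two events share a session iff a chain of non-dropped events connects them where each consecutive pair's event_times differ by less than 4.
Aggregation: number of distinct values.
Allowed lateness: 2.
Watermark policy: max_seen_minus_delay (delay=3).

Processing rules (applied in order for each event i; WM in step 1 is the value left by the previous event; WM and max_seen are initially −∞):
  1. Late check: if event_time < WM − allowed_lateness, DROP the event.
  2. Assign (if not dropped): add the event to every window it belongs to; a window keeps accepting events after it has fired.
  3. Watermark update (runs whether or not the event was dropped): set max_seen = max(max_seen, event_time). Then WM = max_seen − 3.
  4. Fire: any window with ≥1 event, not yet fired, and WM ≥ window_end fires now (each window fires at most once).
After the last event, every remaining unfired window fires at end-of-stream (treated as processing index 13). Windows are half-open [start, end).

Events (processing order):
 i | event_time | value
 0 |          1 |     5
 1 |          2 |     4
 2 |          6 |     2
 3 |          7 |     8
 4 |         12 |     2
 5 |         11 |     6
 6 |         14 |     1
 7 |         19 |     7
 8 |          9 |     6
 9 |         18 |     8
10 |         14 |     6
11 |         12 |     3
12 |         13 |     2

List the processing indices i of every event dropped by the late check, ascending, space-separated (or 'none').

8 11 12

i=0 t=1 v=5: → [1,5); WM=-2
i=1 t=2 v=4: → [1,6); WM=-1
i=2 t=6 v=2: → [6,10); WM=3
i=3 t=7 v=8: → [6,11); WM=4
i=4 t=12 v=2: → [12,16); WM=9
i=5 t=11 v=6: → [11,16); WM=9
i=6 t=14 v=1: → [11,18); WM=11
i=7 t=19 v=7: → [19,23); WM=16
i=8 t=9 v=6: DROP (t<16-2); WM=16
i=9 t=18 v=8: → [18,23); WM=16
i=10 t=14 v=6: → [11,18); WM=16
i=11 t=12 v=3: DROP (t<16-2); WM=16
i=12 t=13 v=2: DROP (t<16-2); WM=16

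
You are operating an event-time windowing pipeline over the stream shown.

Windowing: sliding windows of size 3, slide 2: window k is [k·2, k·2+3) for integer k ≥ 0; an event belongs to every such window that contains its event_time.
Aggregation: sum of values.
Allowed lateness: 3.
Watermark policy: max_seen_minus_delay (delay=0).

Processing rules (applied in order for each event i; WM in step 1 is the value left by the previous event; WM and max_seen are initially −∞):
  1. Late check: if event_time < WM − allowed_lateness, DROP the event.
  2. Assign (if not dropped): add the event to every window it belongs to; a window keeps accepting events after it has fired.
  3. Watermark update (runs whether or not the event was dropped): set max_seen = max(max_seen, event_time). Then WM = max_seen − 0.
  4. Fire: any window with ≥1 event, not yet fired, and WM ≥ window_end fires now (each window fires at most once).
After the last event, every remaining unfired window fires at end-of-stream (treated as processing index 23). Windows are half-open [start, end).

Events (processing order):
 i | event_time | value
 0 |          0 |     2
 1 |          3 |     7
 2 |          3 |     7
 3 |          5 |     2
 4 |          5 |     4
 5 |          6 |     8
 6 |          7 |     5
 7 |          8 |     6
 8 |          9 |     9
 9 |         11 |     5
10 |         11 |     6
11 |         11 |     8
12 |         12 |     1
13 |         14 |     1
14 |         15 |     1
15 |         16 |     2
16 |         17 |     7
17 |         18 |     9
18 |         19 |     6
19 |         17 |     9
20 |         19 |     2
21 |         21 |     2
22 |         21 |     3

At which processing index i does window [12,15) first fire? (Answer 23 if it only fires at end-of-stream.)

14

i=0 t=0 v=2: → [0,3); WM=0
i=1 t=3 v=7: → [2,5); WM=3; [0,3) fires=2
i=2 t=3 v=7: → [2,5); WM=3
i=3 t=5 v=2: → [4,7); WM=5; [2,5) fires=14
i=4 t=5 v=4: → [4,7); WM=5
i=5 t=6 v=8: → [6,9),[4,7); WM=6
i=6 t=7 v=5: → [6,9); WM=7; [4,7) fires=14
i=7 t=8 v=6: → [8,11),[6,9); WM=8
i=8 t=9 v=9: → [8,11); WM=9; [6,9) fires=19
i=9 t=11 v=5: → [10,13); WM=11; [8,11) fires=15
i=10 t=11 v=6: → [10,13); WM=11
i=11 t=11 v=8: → [10,13); WM=11
i=12 t=12 v=1: → [12,15),[10,13); WM=12
i=13 t=14 v=1: → [14,17),[12,15); WM=14; [10,13) fires=20
i=14 t=15 v=1: → [14,17); WM=15; [12,15) fires=2
i=15 t=16 v=2: → [16,19),[14,17); WM=16
i=16 t=17 v=7: → [16,19); WM=17; [14,17) fires=4
i=17 t=18 v=9: → [18,21),[16,19); WM=18
i=18 t=19 v=6: → [18,21); WM=19; [16,19) fires=18
i=19 t=17 v=9: → [16,19); WM=19
i=20 t=19 v=2: → [18,21); WM=19
i=21 t=21 v=2: → [20,23); WM=21; [18,21) fires=17
i=22 t=21 v=3: → [20,23); WM=21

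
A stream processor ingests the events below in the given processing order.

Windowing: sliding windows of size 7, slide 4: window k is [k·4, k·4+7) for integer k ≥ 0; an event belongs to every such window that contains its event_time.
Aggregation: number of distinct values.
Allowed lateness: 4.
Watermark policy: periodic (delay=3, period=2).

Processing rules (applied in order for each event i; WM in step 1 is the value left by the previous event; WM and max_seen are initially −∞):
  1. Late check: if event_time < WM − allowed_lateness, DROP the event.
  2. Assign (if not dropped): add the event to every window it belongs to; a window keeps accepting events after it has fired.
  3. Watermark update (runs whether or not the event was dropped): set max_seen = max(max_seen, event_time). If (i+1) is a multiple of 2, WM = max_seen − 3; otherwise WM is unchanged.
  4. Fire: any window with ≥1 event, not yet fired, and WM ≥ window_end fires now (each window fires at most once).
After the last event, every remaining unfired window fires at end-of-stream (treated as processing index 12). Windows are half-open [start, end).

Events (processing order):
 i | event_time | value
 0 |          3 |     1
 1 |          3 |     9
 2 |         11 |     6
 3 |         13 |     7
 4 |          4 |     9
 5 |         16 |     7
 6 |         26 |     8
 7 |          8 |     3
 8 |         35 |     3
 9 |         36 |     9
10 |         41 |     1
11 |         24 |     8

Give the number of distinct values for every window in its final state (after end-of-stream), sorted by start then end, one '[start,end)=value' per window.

[0,7)=2 [8,15)=2 [12,19)=1 [16,23)=1 [20,27)=1 [24,31)=1 [32,39)=2 [36,43)=2 [40,47)=1

i=0 t=3 v=1: → [0,7); WM=−∞
i=1 t=3 v=9: → [0,7); WM=0
i=2 t=11 v=6: → [8,15); WM=0
i=3 t=13 v=7: → [12,19),[8,15); WM=10; [0,7) fires=2
i=4 t=4 v=9: DROP (t<10-4); WM=10
i=5 t=16 v=7: → [16,23),[12,19); WM=13
i=6 t=26 v=8: → [24,31),[20,27); WM=13
i=7 t=8 v=3: DROP (t<13-4); WM=23; [8,15) fires=2 [12,19) fires=1 [16,23) fires=1
i=8 t=35 v=3: → [32,39); WM=23
i=9 t=36 v=9: → [36,43),[32,39); WM=33; [20,27) fires=1 [24,31) fires=1
i=10 t=41 v=1: → [40,47),[36,43); WM=33
i=11 t=24 v=8: DROP (t<33-4); WM=38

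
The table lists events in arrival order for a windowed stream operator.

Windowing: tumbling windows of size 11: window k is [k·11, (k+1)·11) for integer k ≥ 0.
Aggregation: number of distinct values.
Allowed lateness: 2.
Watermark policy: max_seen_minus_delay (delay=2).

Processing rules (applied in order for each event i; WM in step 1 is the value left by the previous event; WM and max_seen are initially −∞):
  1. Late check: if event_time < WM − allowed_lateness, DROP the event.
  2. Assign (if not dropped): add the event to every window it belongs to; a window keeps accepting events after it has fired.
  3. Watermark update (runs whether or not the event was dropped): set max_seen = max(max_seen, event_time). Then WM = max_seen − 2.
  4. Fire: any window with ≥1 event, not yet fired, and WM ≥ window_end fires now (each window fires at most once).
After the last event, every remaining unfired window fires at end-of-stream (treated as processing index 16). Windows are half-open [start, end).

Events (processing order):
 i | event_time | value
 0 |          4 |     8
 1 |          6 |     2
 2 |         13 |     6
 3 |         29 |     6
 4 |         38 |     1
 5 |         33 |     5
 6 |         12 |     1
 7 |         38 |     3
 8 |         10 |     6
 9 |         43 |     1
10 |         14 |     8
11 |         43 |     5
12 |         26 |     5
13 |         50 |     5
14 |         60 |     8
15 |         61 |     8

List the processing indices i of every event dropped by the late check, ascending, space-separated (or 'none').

5 6 8 10 12

i=0 t=4 v=8: → [0,11); WM=2
i=1 t=6 v=2: → [0,11); WM=4
i=2 t=13 v=6: → [11,22); WM=11; [0,11) fires=2
i=3 t=29 v=6: → [22,33); WM=27; [11,22) fires=1
i=4 t=38 v=1: → [33,44); WM=36; [22,33) fires=1
i=5 t=33 v=5: DROP (t<36-2); WM=36
i=6 t=12 v=1: DROP (t<36-2); WM=36
i=7 t=38 v=3: → [33,44); WM=36
i=8 t=10 v=6: DROP (t<36-2); WM=36
i=9 t=43 v=1: → [33,44); WM=41
i=10 t=14 v=8: DROP (t<41-2); WM=41
i=11 t=43 v=5: → [33,44); WM=41
i=12 t=26 v=5: DROP (t<41-2); WM=41
i=13 t=50 v=5: → [44,55); WM=48; [33,44) fires=3
i=14 t=60 v=8: → [55,66); WM=58; [44,55) fires=1
i=15 t=61 v=8: → [55,66); WM=59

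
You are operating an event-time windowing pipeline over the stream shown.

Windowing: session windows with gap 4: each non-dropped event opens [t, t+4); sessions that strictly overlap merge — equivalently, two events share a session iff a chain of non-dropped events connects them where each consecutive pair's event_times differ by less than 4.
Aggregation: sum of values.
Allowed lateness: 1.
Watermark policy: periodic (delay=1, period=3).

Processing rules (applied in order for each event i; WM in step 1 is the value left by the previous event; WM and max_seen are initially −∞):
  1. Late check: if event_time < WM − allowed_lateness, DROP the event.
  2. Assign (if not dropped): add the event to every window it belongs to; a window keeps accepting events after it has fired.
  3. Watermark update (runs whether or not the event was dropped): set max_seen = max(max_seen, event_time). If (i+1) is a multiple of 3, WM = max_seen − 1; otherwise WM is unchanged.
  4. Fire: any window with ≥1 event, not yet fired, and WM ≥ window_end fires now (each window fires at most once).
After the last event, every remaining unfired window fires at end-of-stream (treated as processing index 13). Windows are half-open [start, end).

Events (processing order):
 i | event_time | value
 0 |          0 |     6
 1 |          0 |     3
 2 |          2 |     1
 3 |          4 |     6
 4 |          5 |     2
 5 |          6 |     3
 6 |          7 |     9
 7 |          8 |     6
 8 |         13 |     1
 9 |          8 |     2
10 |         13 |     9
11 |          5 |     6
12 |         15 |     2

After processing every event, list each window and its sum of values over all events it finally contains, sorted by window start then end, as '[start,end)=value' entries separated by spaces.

[0,12)=36 [13,19)=12

i=0 t=0 v=6: → [0,4); WM=−∞
i=1 t=0 v=3: → [0,4); WM=−∞
i=2 t=2 v=1: → [0,6); WM=1
i=3 t=4 v=6: → [0,8); WM=1
i=4 t=5 v=2: → [0,9); WM=1
i=5 t=6 v=3: → [0,10); WM=5
i=6 t=7 v=9: → [0,11); WM=5
i=7 t=8 v=6: → [0,12); WM=5
i=8 t=13 v=1: → [13,17); WM=12
i=9 t=8 v=2: DROP (t<12-1); WM=12
i=10 t=13 v=9: → [13,17); WM=12
i=11 t=5 v=6: DROP (t<12-1); WM=12
i=12 t=15 v=2: → [13,19); WM=12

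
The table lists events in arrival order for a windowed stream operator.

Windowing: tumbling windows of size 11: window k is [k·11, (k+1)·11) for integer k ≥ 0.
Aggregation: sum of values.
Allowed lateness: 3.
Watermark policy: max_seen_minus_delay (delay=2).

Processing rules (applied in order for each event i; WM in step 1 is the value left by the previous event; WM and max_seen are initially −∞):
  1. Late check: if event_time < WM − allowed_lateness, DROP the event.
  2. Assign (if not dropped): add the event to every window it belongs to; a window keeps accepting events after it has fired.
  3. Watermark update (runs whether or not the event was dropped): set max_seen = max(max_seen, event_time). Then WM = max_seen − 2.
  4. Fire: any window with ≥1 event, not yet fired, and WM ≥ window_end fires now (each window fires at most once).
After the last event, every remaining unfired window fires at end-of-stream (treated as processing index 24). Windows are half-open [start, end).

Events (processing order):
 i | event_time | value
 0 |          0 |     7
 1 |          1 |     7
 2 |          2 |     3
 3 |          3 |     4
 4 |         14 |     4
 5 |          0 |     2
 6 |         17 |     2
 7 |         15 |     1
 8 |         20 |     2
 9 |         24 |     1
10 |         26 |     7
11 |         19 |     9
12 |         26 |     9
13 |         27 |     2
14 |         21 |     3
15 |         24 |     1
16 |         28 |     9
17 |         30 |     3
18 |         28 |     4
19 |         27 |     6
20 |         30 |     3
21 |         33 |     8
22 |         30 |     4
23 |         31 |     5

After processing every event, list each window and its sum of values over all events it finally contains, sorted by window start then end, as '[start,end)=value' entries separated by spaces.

[0,11)=21 [11,22)=9 [22,33)=54 [33,44)=8

i=0 t=0 v=7: → [0,11); WM=-2
i=1 t=1 v=7: → [0,11); WM=-1
i=2 t=2 v=3: → [0,11); WM=0
i=3 t=3 v=4: → [0,11); WM=1
i=4 t=14 v=4: → [11,22); WM=12; [0,11) fires=21
i=5 t=0 v=2: DROP (t<12-3); WM=12
i=6 t=17 v=2: → [11,22); WM=15
i=7 t=15 v=1: → [11,22); WM=15
i=8 t=20 v=2: → [11,22); WM=18
i=9 t=24 v=1: → [22,33); WM=22; [11,22) fires=9
i=10 t=26 v=7: → [22,33); WM=24
i=11 t=19 v=9: DROP (t<24-3); WM=24
i=12 t=26 v=9: → [22,33); WM=24
i=13 t=27 v=2: → [22,33); WM=25
i=14 t=21 v=3: DROP (t<25-3); WM=25
i=15 t=24 v=1: → [22,33); WM=25
i=16 t=28 v=9: → [22,33); WM=26
i=17 t=30 v=3: → [22,33); WM=28
i=18 t=28 v=4: → [22,33); WM=28
i=19 t=27 v=6: → [22,33); WM=28
i=20 t=30 v=3: → [22,33); WM=28
i=21 t=33 v=8: → [33,44); WM=31
i=22 t=30 v=4: → [22,33); WM=31
i=23 t=31 v=5: → [22,33); WM=31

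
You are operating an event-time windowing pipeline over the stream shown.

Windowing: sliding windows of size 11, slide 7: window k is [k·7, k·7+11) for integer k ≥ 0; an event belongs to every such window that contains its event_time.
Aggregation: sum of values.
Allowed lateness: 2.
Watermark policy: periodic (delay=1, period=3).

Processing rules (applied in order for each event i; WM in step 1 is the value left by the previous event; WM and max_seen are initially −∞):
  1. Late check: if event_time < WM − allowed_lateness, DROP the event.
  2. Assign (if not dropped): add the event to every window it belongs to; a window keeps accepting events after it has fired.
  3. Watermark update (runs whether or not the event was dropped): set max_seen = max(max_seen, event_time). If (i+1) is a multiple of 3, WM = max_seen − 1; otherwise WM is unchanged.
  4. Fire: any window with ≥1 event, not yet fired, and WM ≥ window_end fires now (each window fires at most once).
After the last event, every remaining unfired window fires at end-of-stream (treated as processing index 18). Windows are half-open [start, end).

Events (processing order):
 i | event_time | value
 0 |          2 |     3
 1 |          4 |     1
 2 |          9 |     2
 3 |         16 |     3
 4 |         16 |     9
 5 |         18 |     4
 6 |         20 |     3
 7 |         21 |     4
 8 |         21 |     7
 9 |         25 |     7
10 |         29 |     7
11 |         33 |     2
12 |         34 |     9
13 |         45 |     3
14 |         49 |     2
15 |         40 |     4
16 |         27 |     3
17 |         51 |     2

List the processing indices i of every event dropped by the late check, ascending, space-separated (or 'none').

15 16

i=0 t=2 v=3: → [0,11); WM=−∞
i=1 t=4 v=1: → [0,11); WM=−∞
i=2 t=9 v=2: → [7,18),[0,11); WM=8
i=3 t=16 v=3: → [14,25),[7,18); WM=8
i=4 t=16 v=9: → [14,25),[7,18); WM=8
i=5 t=18 v=4: → [14,25); WM=17; [0,11) fires=6
i=6 t=20 v=3: → [14,25); WM=17
i=7 t=21 v=4: → [21,32),[14,25); WM=17
i=8 t=21 v=7: → [21,32),[14,25); WM=20; [7,18) fires=14
i=9 t=25 v=7: → [21,32); WM=20
i=10 t=29 v=7: → [28,39),[21,32); WM=20
i=11 t=33 v=2: → [28,39); WM=32; [14,25) fires=30 [21,32) fires=25
i=12 t=34 v=9: → [28,39); WM=32
i=13 t=45 v=3: → [42,53),[35,46); WM=32
i=14 t=49 v=2: → [49,60),[42,53); WM=48; [28,39) fires=18 [35,46) fires=3
i=15 t=40 v=4: DROP (t<48-2); WM=48
i=16 t=27 v=3: DROP (t<48-2); WM=48
i=17 t=51 v=2: → [49,60),[42,53); WM=50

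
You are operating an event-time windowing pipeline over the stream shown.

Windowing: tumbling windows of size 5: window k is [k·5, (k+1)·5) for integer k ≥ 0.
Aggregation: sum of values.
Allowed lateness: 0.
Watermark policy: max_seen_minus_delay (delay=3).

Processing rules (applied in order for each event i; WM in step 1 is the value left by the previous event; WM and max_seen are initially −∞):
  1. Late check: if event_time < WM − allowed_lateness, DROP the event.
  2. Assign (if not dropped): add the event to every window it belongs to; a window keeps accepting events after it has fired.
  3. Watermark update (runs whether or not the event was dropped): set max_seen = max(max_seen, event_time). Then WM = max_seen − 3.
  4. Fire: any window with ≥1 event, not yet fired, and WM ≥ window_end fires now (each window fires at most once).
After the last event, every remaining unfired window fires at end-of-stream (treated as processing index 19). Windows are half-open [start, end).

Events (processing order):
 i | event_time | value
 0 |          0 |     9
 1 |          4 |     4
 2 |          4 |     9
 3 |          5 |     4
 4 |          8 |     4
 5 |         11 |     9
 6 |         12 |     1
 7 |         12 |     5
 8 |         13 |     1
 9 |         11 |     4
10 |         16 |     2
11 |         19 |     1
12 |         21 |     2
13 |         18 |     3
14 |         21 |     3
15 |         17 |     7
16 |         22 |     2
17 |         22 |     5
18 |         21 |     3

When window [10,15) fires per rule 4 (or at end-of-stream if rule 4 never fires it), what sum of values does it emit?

i=0 t=0 v=9: → [0,5); WM=-3
i=1 t=4 v=4: → [0,5); WM=1
i=2 t=4 v=9: → [0,5); WM=1
i=3 t=5 v=4: → [5,10); WM=2
i=4 t=8 v=4: → [5,10); WM=5; [0,5) fires=22
i=5 t=11 v=9: → [10,15); WM=8
i=6 t=12 v=1: → [10,15); WM=9
i=7 t=12 v=5: → [10,15); WM=9
i=8 t=13 v=1: → [10,15); WM=10; [5,10) fires=8
i=9 t=11 v=4: → [10,15); WM=10
i=10 t=16 v=2: → [15,20); WM=13
i=11 t=19 v=1: → [15,20); WM=16; [10,15) fires=20
i=12 t=21 v=2: → [20,25); WM=18
i=13 t=18 v=3: → [15,20); WM=18
i=14 t=21 v=3: → [20,25); WM=18
i=15 t=17 v=7: DROP (t<18-0); WM=18
i=16 t=22 v=2: → [20,25); WM=19
i=17 t=22 v=5: → [20,25); WM=19
i=18 t=21 v=3: → [20,25); WM=19

20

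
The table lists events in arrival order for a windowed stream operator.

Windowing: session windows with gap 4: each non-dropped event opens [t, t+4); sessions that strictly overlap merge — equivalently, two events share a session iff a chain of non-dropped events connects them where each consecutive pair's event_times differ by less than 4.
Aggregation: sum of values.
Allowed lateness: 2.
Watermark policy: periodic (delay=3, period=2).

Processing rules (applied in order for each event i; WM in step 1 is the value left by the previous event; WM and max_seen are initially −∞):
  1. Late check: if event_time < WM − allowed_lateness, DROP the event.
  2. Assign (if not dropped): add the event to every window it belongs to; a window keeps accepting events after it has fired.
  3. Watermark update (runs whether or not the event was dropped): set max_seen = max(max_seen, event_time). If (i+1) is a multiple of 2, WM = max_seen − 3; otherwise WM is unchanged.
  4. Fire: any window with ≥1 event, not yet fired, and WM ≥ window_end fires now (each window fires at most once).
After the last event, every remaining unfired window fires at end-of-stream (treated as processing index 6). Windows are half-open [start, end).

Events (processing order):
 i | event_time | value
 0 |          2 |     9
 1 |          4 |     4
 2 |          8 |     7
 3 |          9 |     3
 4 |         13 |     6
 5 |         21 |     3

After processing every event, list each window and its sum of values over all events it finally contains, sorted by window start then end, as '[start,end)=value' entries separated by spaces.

[2,8)=13 [8,13)=10 [13,17)=6 [21,25)=3

i=0 t=2 v=9: → [2,6); WM=−∞
i=1 t=4 v=4: → [2,8); WM=1
i=2 t=8 v=7: → [8,12); WM=1
i=3 t=9 v=3: → [8,13); WM=6
i=4 t=13 v=6: → [13,17); WM=6
i=5 t=21 v=3: → [21,25); WM=18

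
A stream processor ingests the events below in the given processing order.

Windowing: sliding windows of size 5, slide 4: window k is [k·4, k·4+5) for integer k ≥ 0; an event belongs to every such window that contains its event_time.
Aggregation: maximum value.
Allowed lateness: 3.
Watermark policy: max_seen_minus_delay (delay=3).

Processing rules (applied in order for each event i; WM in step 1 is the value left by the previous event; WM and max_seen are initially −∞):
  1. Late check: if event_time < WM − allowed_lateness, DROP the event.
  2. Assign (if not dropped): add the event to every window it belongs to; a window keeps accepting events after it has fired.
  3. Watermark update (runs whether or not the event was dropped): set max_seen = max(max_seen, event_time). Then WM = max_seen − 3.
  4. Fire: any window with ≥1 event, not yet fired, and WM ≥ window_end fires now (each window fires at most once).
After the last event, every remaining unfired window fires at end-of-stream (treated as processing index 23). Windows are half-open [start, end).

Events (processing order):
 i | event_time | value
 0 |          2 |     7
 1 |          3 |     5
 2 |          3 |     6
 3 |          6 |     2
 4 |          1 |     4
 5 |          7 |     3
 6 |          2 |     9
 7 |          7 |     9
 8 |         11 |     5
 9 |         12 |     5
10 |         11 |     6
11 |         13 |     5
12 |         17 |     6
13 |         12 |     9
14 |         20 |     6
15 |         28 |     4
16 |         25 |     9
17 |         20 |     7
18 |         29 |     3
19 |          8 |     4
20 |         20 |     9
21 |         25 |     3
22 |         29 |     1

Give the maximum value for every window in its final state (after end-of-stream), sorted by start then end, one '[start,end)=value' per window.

i=0 t=2 v=7: → [0,5); WM=-1
i=1 t=3 v=5: → [0,5); WM=0
i=2 t=3 v=6: → [0,5); WM=0
i=3 t=6 v=2: → [4,9); WM=3
i=4 t=1 v=4: → [0,5); WM=3
i=5 t=7 v=3: → [4,9); WM=4
i=6 t=2 v=9: → [0,5); WM=4
i=7 t=7 v=9: → [4,9); WM=4
i=8 t=11 v=5: → [8,13); WM=8; [0,5) fires=9
i=9 t=12 v=5: → [12,17),[8,13); WM=9; [4,9) fires=9
i=10 t=11 v=6: → [8,13); WM=9
i=11 t=13 v=5: → [12,17); WM=10
i=12 t=17 v=6: → [16,21); WM=14; [8,13) fires=6
i=13 t=12 v=9: → [12,17),[8,13); WM=14
i=14 t=20 v=6: → [20,25),[16,21); WM=17; [12,17) fires=9
i=15 t=28 v=4: → [28,33),[24,29); WM=25; [16,21) fires=6 [20,25) fires=6
i=16 t=25 v=9: → [24,29); WM=25
i=17 t=20 v=7: DROP (t<25-3); WM=25
i=18 t=29 v=3: → [28,33); WM=26
i=19 t=8 v=4: DROP (t<26-3); WM=26
i=20 t=20 v=9: DROP (t<26-3); WM=26
i=21 t=25 v=3: → [24,29); WM=26
i=22 t=29 v=1: → [28,33); WM=26

[0,5)=9 [4,9)=9 [8,13)=9 [12,17)=9 [16,21)=6 [20,25)=6 [24,29)=9 [28,33)=4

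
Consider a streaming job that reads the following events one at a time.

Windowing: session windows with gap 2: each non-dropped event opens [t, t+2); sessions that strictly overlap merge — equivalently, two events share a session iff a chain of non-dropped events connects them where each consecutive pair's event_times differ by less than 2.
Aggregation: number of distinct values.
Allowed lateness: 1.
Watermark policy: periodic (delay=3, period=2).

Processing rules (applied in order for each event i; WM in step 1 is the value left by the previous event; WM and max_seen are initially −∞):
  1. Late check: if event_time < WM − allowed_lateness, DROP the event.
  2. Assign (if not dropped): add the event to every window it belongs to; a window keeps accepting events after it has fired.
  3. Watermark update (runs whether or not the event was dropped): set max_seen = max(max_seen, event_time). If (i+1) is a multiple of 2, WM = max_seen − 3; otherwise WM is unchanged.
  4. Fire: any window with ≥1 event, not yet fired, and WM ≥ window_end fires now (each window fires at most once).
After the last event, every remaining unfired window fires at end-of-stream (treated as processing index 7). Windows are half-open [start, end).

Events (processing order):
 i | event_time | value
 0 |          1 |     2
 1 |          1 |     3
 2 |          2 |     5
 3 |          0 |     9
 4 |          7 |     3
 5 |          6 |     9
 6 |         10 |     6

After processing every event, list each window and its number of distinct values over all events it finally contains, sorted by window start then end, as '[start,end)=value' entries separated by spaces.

[0,4)=4 [6,9)=2 [10,12)=1

i=0 t=1 v=2: → [1,3); WM=−∞
i=1 t=1 v=3: → [1,3); WM=-2
i=2 t=2 v=5: → [1,4); WM=-2
i=3 t=0 v=9: → [0,4); WM=-1
i=4 t=7 v=3: → [7,9); WM=-1
i=5 t=6 v=9: → [6,9); WM=4
i=6 t=10 v=6: → [10,12); WM=4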